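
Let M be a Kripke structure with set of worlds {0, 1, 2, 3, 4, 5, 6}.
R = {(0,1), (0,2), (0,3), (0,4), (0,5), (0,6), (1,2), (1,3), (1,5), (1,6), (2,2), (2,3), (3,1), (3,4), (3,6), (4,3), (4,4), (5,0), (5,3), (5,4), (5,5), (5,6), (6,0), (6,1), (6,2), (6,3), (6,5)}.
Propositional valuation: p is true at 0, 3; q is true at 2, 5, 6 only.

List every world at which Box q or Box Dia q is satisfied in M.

Let φ = Box q or Box Dia q. Evaluate φ at each world:
  0 (successors {1, 2, 3, 4, 5, 6}): φ is false.
  1 (successors {2, 3, 5, 6}): φ is true.
  2 (successors {2, 3}): φ is true.
  3 (successors {1, 4, 6}): φ is false.
  4 (successors {3, 4}): φ is false.
  5 (successors {0, 3, 4, 5, 6}): φ is false.
  6 (successors {0, 1, 2, 3, 5}): φ is true.
For instance, at 1:
  At 1: Box q is false, Box Dia q is true, so Box q or Box Dia q is true.
    At 1: Box q requires q at every successor {2, 3, 5, 6}.
      q fails at 3, so Box q is false at 1.
    At 1: Box Dia q requires Dia q at every successor {2, 3, 5, 6}.
      At 2: Dia q is true.
      At 3: Dia q is true.
      At 5: Dia q is true.
      At 6: Dia q is true.
    So Box Dia q is true at 1.
Satisfying worlds: {1, 2, 6}

1, 2, 6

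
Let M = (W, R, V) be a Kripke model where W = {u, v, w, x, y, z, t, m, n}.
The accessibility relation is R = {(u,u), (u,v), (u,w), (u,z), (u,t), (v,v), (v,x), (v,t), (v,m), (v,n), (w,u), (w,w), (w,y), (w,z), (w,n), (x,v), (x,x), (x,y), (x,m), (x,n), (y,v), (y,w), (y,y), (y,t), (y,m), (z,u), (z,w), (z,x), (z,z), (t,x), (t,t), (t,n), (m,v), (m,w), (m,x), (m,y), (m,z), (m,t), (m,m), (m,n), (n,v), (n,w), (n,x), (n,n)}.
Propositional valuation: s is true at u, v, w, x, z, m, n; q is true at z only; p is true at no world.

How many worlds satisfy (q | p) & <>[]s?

Let φ = (q | p) & <>[]s. Evaluate φ at each world:
  u (successors {u, v, w, z, t}): φ is false.
  v (successors {v, x, t, m, n}): φ is false.
  w (successors {u, w, y, z, n}): φ is false.
  x (successors {v, x, y, m, n}): φ is false.
  y (successors {v, w, y, t, m}): φ is false.
  z (successors {u, w, x, z}): φ is true.
  t (successors {x, t, n}): φ is false.
  m (successors {v, w, x, y, z, t, m, n}): φ is false.
  n (successors {v, w, x, n}): φ is false.
For instance, at m:
  At m: q | p is false, <>[]s is true, so (q | p) & <>[]s is false.
    At m: <>[]s requires []s at some successor in {v, w, x, y, z, t, m, n}.
      []s holds at z, so <>[]s is true at m.
Satisfying worlds: {z}

1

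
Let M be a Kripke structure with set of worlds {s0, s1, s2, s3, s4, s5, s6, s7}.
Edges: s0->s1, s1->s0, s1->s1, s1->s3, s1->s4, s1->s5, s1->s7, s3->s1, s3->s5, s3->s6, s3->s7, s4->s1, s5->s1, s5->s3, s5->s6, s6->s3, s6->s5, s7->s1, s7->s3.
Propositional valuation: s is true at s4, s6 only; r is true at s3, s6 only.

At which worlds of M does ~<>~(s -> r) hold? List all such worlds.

s0, s2, s3, s4, s5, s6, s7

Recall that <>ψ holds at a world iff ψ holds at some accessible world.
Let φ = ~<>~(s -> r). Evaluate φ at each world:
  s0 (successors {s1}): φ is true.
  s1 (successors {s0, s1, s3, s4, s5, s7}): φ is false.
  s2 (successors ∅): φ is true.
  s3 (successors {s1, s5, s6, s7}): φ is true.
  s4 (successors {s1}): φ is true.
  s5 (successors {s1, s3, s6}): φ is true.
  s6 (successors {s3, s5}): φ is true.
  s7 (successors {s1, s3}): φ is true.
For instance, at s0:
  At s0: <>~(s -> r) is false, so ~<>~(s -> r) is true.
    At s0: <>~(s -> r) requires ~(s -> r) at some successor in {s1}.
      At s1: ~(s -> r) is false.
    So <>~(s -> r) is false at s0.
Satisfying worlds: {s0, s2, s3, s4, s5, s6, s7}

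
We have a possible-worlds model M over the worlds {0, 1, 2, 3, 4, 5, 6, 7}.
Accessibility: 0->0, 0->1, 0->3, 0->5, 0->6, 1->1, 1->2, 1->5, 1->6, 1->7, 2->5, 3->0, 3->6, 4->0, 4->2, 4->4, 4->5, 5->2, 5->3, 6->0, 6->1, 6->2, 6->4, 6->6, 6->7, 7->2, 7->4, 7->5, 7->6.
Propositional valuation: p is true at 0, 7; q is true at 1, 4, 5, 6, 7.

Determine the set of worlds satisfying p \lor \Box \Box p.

Let φ = p \lor \Box \Box p. Evaluate φ at each world:
  0 (successors {0, 1, 3, 5, 6}): φ is true.
  1 (successors {1, 2, 5, 6, 7}): φ is false.
  2 (successors {5}): φ is false.
  3 (successors {0, 6}): φ is false.
  4 (successors {0, 2, 4, 5}): φ is false.
  5 (successors {2, 3}): φ is false.
  6 (successors {0, 1, 2, 4, 6, 7}): φ is false.
  7 (successors {2, 4, 5, 6}): φ is true.
For instance, at 1:
  At 1: p is false, \Box \Box p is false, so p \lor \Box \Box p is false.
    At 1: \Box \Box p requires \Box p at every successor {1, 2, 5, 6, 7}.
      \Box p fails at 1, so \Box \Box p is false at 1.
Satisfying worlds: {0, 7}

0, 7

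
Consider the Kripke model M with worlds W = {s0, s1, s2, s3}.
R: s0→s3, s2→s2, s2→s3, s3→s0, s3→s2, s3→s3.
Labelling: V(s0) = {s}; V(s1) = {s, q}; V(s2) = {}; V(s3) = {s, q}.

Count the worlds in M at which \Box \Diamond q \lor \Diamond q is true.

Let φ = \Box \Diamond q \lor \Diamond q. Evaluate φ at each world:
  s0 (successors {s3}): φ is true.
  s1 (successors ∅): φ is true.
  s2 (successors {s2, s3}): φ is true.
  s3 (successors {s0, s2, s3}): φ is true.
For instance, at s3:
  At s3: \Box \Diamond q is true, \Diamond q is true, so \Box \Diamond q \lor \Diamond q is true.
    At s3: \Box \Diamond q requires \Diamond q at every successor {s0, s2, s3}.
      At s0: \Diamond q is true.
      At s2: \Diamond q is true.
      At s3: \Diamond q is true.
    So \Box \Diamond q is true at s3.
    At s3: \Diamond q requires q at some successor in {s0, s2, s3}.
      q holds at s3, so \Diamond q is true at s3.
Satisfying worlds: {s0, s1, s2, s3}

4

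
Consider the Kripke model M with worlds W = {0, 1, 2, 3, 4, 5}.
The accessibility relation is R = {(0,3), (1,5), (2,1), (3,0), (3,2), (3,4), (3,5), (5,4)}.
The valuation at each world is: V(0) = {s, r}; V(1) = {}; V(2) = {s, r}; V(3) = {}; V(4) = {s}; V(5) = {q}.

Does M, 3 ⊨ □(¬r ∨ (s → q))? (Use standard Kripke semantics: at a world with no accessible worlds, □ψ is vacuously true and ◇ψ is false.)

No

Recall that □ψ holds at a world iff ψ holds at every accessible world, and ◇ψ holds iff ψ holds at some accessible world.
At 3: □(¬r ∨ (s → q)) requires ¬r ∨ (s → q) at every successor {0, 2, 4, 5}.
  ¬r ∨ (s → q) fails at 0, so □(¬r ∨ (s → q)) is false at 3.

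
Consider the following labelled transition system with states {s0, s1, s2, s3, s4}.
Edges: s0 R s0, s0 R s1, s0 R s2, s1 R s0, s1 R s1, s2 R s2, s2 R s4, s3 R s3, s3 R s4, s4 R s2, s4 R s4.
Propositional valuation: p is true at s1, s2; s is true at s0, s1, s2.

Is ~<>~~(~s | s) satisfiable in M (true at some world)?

Let φ = ~<>~~(~s | s). Evaluate φ at each world:
  s0 (successors {s0, s1, s2}): φ is false.
  s1 (successors {s0, s1}): φ is false.
  s2 (successors {s2, s4}): φ is false.
  s3 (successors {s3, s4}): φ is false.
  s4 (successors {s2, s4}): φ is false.
For instance, at s2:
  At s2: <>~~(~s | s) is true, so ~<>~~(~s | s) is false.
    At s2: <>~~(~s | s) requires ~~(~s | s) at some successor in {s2, s4}.
      ~~(~s | s) holds at s2, so <>~~(~s | s) is true at s2.

No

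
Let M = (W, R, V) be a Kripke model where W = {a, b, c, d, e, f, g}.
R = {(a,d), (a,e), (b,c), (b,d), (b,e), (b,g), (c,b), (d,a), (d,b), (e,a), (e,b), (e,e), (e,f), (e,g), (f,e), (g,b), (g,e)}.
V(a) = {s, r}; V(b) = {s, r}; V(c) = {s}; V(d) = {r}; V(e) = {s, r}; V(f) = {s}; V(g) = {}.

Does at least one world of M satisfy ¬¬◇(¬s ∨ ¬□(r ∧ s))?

Let φ = ¬¬◇(¬s ∨ ¬□(r ∧ s)). Evaluate φ at each world:
  a (successors {d, e}): φ is true.
  b (successors {c, d, e, g}): φ is true.
  c (successors {b}): φ is true.
  d (successors {a, b}): φ is true.
  e (successors {a, b, e, f, g}): φ is true.
  f (successors {e}): φ is true.
  g (successors {b, e}): φ is true.
Detail at a (witness):
  At a: ¬◇(¬s ∨ ¬□(r ∧ s)) is false, so ¬¬◇(¬s ∨ ¬□(r ∧ s)) is true.
    At a: ◇(¬s ∨ ¬□(r ∧ s)) is true, so ¬◇(¬s ∨ ¬□(r ∧ s)) is false.
      At a: ◇(¬s ∨ ¬□(r ∧ s)) requires ¬s ∨ ¬□(r ∧ s) at some successor in {d, e}.
        ¬s ∨ ¬□(r ∧ s) holds at d, so ◇(¬s ∨ ¬□(r ∧ s)) is true at a.

Yes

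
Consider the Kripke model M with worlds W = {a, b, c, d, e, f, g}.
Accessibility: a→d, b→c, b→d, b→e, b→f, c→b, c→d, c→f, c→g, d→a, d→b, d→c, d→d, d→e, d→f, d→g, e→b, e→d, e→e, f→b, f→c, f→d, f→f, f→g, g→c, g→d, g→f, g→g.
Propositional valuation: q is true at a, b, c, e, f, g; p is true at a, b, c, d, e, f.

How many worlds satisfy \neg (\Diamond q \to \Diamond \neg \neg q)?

0

Let φ = \neg (\Diamond q \to \Diamond \neg \neg q). Evaluate φ at each world:
  a (successors {d}): φ is false.
  b (successors {c, d, e, f}): φ is false.
  c (successors {b, d, f, g}): φ is false.
  d (successors {a, b, c, d, e, f, g}): φ is false.
  e (successors {b, d, e}): φ is false.
  f (successors {b, c, d, f, g}): φ is false.
  g (successors {c, d, f, g}): φ is false.
For instance, at a:
  At a: \Diamond q \to \Diamond \neg \neg q is true, so \neg (\Diamond q \to \Diamond \neg \neg q) is false.
    At a: \Diamond q is false, \Diamond \neg \neg q is false, so \Diamond q \to \Diamond \neg \neg q is true.
      At a: \Diamond q requires q at some successor in {d}.
        At d: q is false.
      So \Diamond q is false at a.
      At a: \Diamond \neg \neg q requires \neg \neg q at some successor in {d}.
        At d: \neg \neg q is false.
      So \Diamond \neg \neg q is false at a.
Satisfying worlds: none.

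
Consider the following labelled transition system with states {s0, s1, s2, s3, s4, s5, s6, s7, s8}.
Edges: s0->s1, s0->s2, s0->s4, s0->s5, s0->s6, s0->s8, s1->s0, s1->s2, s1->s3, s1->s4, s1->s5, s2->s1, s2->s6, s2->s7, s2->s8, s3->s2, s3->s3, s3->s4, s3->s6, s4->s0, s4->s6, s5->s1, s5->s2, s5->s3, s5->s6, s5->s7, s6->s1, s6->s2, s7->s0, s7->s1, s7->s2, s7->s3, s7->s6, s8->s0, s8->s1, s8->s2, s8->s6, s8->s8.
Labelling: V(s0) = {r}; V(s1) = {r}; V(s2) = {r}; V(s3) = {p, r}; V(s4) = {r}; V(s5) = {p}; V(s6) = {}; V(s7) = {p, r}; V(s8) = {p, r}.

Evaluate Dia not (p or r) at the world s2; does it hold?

At s2: Dia not (p or r) requires not (p or r) at some successor in {s1, s6, s7, s8}.
  not (p or r) holds at s6, so Dia not (p or r) is true at s2.

Yes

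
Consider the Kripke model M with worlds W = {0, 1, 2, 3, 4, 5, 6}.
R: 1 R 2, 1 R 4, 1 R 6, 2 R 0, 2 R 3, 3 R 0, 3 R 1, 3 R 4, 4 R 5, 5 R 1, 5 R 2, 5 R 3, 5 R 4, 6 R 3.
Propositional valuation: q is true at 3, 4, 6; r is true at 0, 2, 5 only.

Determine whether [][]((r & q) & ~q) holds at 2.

Recall that []ψ holds at a world iff ψ holds at every accessible world, and <>ψ holds iff ψ holds at some accessible world.
At 2: [][]((r & q) & ~q) requires []((r & q) & ~q) at every successor {0, 3}.
  []((r & q) & ~q) fails at 3, so [][]((r & q) & ~q) is false at 2.
    At 3: []((r & q) & ~q) requires (r & q) & ~q at every successor {0, 1, 4}.
      (r & q) & ~q fails at 0, so []((r & q) & ~q) is false at 3.

No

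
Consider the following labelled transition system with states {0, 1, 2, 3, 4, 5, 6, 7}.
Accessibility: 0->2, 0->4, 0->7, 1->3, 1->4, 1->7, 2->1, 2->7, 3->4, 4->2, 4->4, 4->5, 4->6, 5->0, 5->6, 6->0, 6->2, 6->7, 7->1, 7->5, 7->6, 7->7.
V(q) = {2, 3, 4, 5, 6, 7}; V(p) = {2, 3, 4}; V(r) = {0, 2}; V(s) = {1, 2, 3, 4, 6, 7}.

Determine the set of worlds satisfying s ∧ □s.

1, 2, 3

Let φ = s ∧ □s. Evaluate φ at each world:
  0 (successors {2, 4, 7}): φ is false.
  1 (successors {3, 4, 7}): φ is true.
  2 (successors {1, 7}): φ is true.
  3 (successors {4}): φ is true.
  4 (successors {2, 4, 5, 6}): φ is false.
  5 (successors {0, 6}): φ is false.
  6 (successors {0, 2, 7}): φ is false.
  7 (successors {1, 5, 6, 7}): φ is false.
For instance, at 6:
  At 6: s is true, □s is false, so s ∧ □s is false.
    At 6: □s requires s at every successor {0, 2, 7}.
      s fails at 0, so □s is false at 6.
Satisfying worlds: {1, 2, 3}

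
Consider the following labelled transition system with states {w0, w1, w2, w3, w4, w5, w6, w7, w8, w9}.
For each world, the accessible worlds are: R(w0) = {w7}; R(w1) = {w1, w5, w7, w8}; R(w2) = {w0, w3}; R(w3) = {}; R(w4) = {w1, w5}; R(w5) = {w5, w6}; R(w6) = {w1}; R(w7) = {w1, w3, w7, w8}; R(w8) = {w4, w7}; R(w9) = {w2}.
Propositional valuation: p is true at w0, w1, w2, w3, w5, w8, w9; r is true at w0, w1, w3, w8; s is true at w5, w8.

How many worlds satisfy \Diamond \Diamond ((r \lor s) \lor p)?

Recall that \Diamond ψ holds at a world iff ψ holds at some accessible world.
Let φ = \Diamond \Diamond ((r \lor s) \lor p). Evaluate φ at each world:
  w0 (successors {w7}): φ is true.
  w1 (successors {w1, w5, w7, w8}): φ is true.
  w2 (successors {w0, w3}): φ is false.
  w3 (successors ∅): φ is false.
  w4 (successors {w1, w5}): φ is true.
  w5 (successors {w5, w6}): φ is true.
  w6 (successors {w1}): φ is true.
  w7 (successors {w1, w3, w7, w8}): φ is true.
  w8 (successors {w4, w7}): φ is true.
  w9 (successors {w2}): φ is true.
For instance, at w8:
  At w8: \Diamond \Diamond ((r \lor s) \lor p) requires \Diamond ((r \lor s) \lor p) at some successor in {w4, w7}.
    \Diamond ((r \lor s) \lor p) holds at w4, so \Diamond \Diamond ((r \lor s) \lor p) is true at w8.
      At w4: \Diamond ((r \lor s) \lor p) requires (r \lor s) \lor p at some successor in {w1, w5}.
        (r \lor s) \lor p holds at w1, so \Diamond ((r \lor s) \lor p) is true at w4.
Satisfying worlds: {w0, w1, w4, w5, w6, w7, w8, w9}

8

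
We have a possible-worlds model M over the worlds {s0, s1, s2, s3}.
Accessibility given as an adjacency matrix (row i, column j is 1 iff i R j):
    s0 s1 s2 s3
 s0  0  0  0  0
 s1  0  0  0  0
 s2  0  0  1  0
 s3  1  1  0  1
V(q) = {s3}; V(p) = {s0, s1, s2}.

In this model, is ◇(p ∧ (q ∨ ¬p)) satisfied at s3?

No

Recall that ◇ψ holds at a world iff ψ holds at some accessible world.
At s3: ◇(p ∧ (q ∨ ¬p)) requires p ∧ (q ∨ ¬p) at some successor in {s0, s1, s3}.
  At s0: p ∧ (q ∨ ¬p) is false.
  At s1: p ∧ (q ∨ ¬p) is false.
  At s3: p ∧ (q ∨ ¬p) is false.
So ◇(p ∧ (q ∨ ¬p)) is false at s3.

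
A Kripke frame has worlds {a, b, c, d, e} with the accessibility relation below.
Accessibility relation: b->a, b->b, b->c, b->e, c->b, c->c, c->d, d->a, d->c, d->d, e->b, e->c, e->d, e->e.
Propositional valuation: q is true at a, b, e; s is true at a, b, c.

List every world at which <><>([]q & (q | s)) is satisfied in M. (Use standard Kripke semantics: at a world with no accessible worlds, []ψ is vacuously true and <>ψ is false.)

Let φ = <><>([]q & (q | s)). Evaluate φ at each world:
  a (successors ∅): φ is false.
  b (successors {a, b, c, e}): φ is true.
  c (successors {b, c, d}): φ is true.
  d (successors {a, c, d}): φ is true.
  e (successors {b, c, d, e}): φ is true.
For instance, at b:
  At b: <><>([]q & (q | s)) requires <>([]q & (q | s)) at some successor in {a, b, c, e}.
    <>([]q & (q | s)) holds at b, so <><>([]q & (q | s)) is true at b.
      At b: <>([]q & (q | s)) requires []q & (q | s) at some successor in {a, b, c, e}.
        []q & (q | s) holds at a, so <>([]q & (q | s)) is true at b.
Satisfying worlds: {b, c, d, e}

b, c, d, e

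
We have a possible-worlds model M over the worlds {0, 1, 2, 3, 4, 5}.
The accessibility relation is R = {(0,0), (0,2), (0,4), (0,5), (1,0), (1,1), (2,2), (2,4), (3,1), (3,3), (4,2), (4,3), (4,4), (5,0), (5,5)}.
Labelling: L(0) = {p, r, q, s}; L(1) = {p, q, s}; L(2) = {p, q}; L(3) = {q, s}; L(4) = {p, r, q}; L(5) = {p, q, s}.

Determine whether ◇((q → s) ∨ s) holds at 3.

At 3: ◇((q → s) ∨ s) requires (q → s) ∨ s at some successor in {1, 3}.
  (q → s) ∨ s holds at 1, so ◇((q → s) ∨ s) is true at 3.

Yes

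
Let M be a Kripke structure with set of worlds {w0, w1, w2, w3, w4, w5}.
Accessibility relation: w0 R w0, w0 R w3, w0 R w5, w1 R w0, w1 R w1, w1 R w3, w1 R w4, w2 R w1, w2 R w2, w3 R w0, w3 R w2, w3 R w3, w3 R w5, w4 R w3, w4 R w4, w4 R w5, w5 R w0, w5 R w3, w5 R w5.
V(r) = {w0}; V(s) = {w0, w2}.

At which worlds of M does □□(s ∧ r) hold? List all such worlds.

Let φ = □□(s ∧ r). Evaluate φ at each world:
  w0 (successors {w0, w3, w5}): φ is false.
  w1 (successors {w0, w1, w3, w4}): φ is false.
  w2 (successors {w1, w2}): φ is false.
  w3 (successors {w0, w2, w3, w5}): φ is false.
  w4 (successors {w3, w4, w5}): φ is false.
  w5 (successors {w0, w3, w5}): φ is false.
For instance, at w1:
  At w1: □□(s ∧ r) requires □(s ∧ r) at every successor {w0, w1, w3, w4}.
    □(s ∧ r) fails at w0, so □□(s ∧ r) is false at w1.
      At w0: □(s ∧ r) requires s ∧ r at every successor {w0, w3, w5}.
        s ∧ r fails at w3, so □(s ∧ r) is false at w0.
Satisfying worlds: none.

none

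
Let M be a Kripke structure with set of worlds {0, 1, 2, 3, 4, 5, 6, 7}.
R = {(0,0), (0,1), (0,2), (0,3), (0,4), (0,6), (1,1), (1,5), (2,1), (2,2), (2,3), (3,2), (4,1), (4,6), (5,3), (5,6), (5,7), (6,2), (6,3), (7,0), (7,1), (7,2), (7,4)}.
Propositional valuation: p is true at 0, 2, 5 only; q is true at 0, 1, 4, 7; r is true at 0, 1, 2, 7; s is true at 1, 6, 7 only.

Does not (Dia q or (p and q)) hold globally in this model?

No

Let φ = not (Dia q or (p and q)). Evaluate φ at each world:
  0 (successors {0, 1, 2, 3, 4, 6}): φ is false.
  1 (successors {1, 5}): φ is false.
  2 (successors {1, 2, 3}): φ is false.
  3 (successors {2}): φ is true.
  4 (successors {1, 6}): φ is false.
  5 (successors {3, 6, 7}): φ is false.
  6 (successors {2, 3}): φ is true.
  7 (successors {0, 1, 2, 4}): φ is false.
Detail at 0 (counterexample):
  At 0: Dia q or (p and q) is true, so not (Dia q or (p and q)) is false.
    At 0: Dia q is true, p and q is true, so Dia q or (p and q) is true.
      At 0: Dia q requires q at some successor in {0, 1, 2, 3, 4, 6}.
        q holds at 0, so Dia q is true at 0.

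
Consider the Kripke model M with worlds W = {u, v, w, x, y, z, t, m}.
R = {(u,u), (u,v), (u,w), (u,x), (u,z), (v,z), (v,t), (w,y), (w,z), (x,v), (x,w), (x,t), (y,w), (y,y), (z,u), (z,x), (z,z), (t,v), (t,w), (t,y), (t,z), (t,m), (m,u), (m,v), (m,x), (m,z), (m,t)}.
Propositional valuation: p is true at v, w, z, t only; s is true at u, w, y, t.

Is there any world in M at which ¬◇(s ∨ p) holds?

Let φ = ¬◇(s ∨ p). Evaluate φ at each world:
  u (successors {u, v, w, x, z}): φ is false.
  v (successors {z, t}): φ is false.
  w (successors {y, z}): φ is false.
  x (successors {v, w, t}): φ is false.
  y (successors {w, y}): φ is false.
  z (successors {u, x, z}): φ is false.
  t (successors {v, w, y, z, m}): φ is false.
  m (successors {u, v, x, z, t}): φ is false.
For instance, at w:
  At w: ◇(s ∨ p) is true, so ¬◇(s ∨ p) is false.
    At w: ◇(s ∨ p) requires s ∨ p at some successor in {y, z}.
      s ∨ p holds at y, so ◇(s ∨ p) is true at w.

No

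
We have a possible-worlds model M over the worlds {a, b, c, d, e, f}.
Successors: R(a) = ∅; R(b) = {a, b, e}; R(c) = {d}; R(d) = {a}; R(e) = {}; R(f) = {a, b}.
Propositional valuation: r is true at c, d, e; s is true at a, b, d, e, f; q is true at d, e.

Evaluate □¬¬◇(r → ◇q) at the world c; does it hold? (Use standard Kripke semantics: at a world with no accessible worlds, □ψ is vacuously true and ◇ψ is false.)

Yes

At c: □¬¬◇(r → ◇q) requires ¬¬◇(r → ◇q) at every successor {d}.
    At d: ¬◇(r → ◇q) is false, so ¬¬◇(r → ◇q) is true.
      At d: ◇(r → ◇q) is true, so ¬◇(r → ◇q) is false.
So □¬¬◇(r → ◇q) is true at c.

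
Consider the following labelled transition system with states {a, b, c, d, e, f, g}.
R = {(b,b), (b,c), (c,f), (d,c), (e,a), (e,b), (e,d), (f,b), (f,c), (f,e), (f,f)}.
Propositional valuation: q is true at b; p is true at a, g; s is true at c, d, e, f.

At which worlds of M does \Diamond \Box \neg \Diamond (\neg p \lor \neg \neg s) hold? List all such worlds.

e

Recall that \Box ψ holds at a world iff ψ holds at every accessible world, and \Diamond ψ holds iff ψ holds at some accessible world.
Let φ = \Diamond \Box \neg \Diamond (\neg p \lor \neg \neg s). Evaluate φ at each world:
  a (successors ∅): φ is false.
  b (successors {b, c}): φ is false.
  c (successors {f}): φ is false.
  d (successors {c}): φ is false.
  e (successors {a, b, d}): φ is true.
  f (successors {b, c, e, f}): φ is false.
  g (successors ∅): φ is false.
For instance, at b:
  At b: \Diamond \Box \neg \Diamond (\neg p \lor \neg \neg s) requires \Box \neg \Diamond (\neg p \lor \neg \neg s) at some successor in {b, c}.
    At b: \Box \neg \Diamond (\neg p \lor \neg \neg s) is false.
    At c: \Box \neg \Diamond (\neg p \lor \neg \neg s) is false.
  So \Diamond \Box \neg \Diamond (\neg p \lor \neg \neg s) is false at b.
Satisfying worlds: {e}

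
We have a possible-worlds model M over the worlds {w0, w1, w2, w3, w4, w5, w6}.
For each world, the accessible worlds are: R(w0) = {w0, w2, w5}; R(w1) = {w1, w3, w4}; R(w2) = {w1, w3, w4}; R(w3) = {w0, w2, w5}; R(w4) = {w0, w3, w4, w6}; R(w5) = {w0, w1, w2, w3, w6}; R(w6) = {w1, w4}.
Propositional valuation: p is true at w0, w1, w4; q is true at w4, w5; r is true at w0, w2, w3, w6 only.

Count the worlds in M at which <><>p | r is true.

Let φ = <><>p | r. Evaluate φ at each world:
  w0 (successors {w0, w2, w5}): φ is true.
  w1 (successors {w1, w3, w4}): φ is true.
  w2 (successors {w1, w3, w4}): φ is true.
  w3 (successors {w0, w2, w5}): φ is true.
  w4 (successors {w0, w3, w4, w6}): φ is true.
  w5 (successors {w0, w1, w2, w3, w6}): φ is true.
  w6 (successors {w1, w4}): φ is true.
For instance, at w4:
  At w4: <><>p is true, r is false, so <><>p | r is true.
    At w4: <><>p requires <>p at some successor in {w0, w3, w4, w6}.
      <>p holds at w0, so <><>p is true at w4.
Satisfying worlds: {w0, w1, w2, w3, w4, w5, w6}

7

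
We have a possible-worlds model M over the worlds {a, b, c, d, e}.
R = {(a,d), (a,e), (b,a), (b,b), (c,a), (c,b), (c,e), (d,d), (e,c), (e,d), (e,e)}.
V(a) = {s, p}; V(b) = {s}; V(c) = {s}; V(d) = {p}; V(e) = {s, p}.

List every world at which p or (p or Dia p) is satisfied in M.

a, b, c, d, e

Let φ = p or (p or Dia p). Evaluate φ at each world:
  a (successors {d, e}): φ is true.
  b (successors {a, b}): φ is true.
  c (successors {a, b, e}): φ is true.
  d (successors {d}): φ is true.
  e (successors {c, d, e}): φ is true.
For instance, at c:
  At c: p is false, p or Dia p is true, so p or (p or Dia p) is true.
    At c: p is false, Dia p is true, so p or Dia p is true.
      At c: Dia p requires p at some successor in {a, b, e}.
        p holds at a, so Dia p is true at c.
Satisfying worlds: {a, b, c, d, e}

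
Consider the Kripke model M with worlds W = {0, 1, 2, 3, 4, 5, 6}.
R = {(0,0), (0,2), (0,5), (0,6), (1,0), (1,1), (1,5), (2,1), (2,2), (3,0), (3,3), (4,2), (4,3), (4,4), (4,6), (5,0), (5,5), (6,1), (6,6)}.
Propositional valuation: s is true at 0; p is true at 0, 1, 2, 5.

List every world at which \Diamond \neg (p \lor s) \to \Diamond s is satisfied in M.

Let φ = \Diamond \neg (p \lor s) \to \Diamond s. Evaluate φ at each world:
  0 (successors {0, 2, 5, 6}): φ is true.
  1 (successors {0, 1, 5}): φ is true.
  2 (successors {1, 2}): φ is true.
  3 (successors {0, 3}): φ is true.
  4 (successors {2, 3, 4, 6}): φ is false.
  5 (successors {0, 5}): φ is true.
  6 (successors {1, 6}): φ is false.
For instance, at 2:
  At 2: \Diamond \neg (p \lor s) is false, \Diamond s is false, so \Diamond \neg (p \lor s) \to \Diamond s is true.
    At 2: \Diamond \neg (p \lor s) requires \neg (p \lor s) at some successor in {1, 2}.
      At 1: \neg (p \lor s) is false.
      At 2: \neg (p \lor s) is false.
    So \Diamond \neg (p \lor s) is false at 2.
    At 2: \Diamond s requires s at some successor in {1, 2}.
      At 1: s is false.
      At 2: s is false.
    So \Diamond s is false at 2.
Satisfying worlds: {0, 1, 2, 3, 5}

0, 1, 2, 3, 5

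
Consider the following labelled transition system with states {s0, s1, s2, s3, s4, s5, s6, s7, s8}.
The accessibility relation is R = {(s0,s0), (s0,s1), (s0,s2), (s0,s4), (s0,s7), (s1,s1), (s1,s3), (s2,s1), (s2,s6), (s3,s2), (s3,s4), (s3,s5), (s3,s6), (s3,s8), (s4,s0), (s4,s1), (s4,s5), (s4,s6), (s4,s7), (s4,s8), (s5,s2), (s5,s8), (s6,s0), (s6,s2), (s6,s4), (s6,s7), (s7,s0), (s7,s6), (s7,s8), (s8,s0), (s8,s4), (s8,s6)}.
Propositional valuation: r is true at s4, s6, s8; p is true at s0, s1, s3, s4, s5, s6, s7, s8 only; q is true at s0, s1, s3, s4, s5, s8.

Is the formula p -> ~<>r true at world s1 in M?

Yes

Recall that <>ψ holds at a world iff ψ holds at some accessible world.
At s1: p is true, ~<>r is true, so p -> ~<>r is true.
  At s1: <>r is false, so ~<>r is true.
    At s1: <>r requires r at some successor in {s1, s3}.
      At s1: r is false.
      At s3: r is false.
    So <>r is false at s1.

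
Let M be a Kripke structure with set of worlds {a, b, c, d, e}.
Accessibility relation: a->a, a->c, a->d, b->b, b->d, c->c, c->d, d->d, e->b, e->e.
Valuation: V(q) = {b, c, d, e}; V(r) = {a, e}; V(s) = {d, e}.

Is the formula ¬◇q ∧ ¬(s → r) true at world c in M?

No

Recall that ◇ψ holds at a world iff ψ holds at some accessible world.
At c: ¬◇q is false, ¬(s → r) is false, so ¬◇q ∧ ¬(s → r) is false.
  At c: ◇q is true, so ¬◇q is false.
    At c: ◇q requires q at some successor in {c, d}.
      q holds at c, so ◇q is true at c.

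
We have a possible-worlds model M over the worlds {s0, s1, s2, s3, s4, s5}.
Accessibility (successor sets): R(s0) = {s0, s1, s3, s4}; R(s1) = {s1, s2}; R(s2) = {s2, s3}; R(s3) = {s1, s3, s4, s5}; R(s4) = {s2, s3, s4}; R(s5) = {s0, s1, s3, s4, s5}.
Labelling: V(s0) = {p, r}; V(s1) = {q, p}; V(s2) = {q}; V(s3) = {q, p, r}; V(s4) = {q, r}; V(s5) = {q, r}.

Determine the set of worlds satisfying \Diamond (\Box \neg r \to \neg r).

s0, s1, s2, s3, s4, s5

Recall that \Box ψ holds at a world iff ψ holds at every accessible world, and \Diamond ψ holds iff ψ holds at some accessible world.
Let φ = \Diamond (\Box \neg r \to \neg r). Evaluate φ at each world:
  s0 (successors {s0, s1, s3, s4}): φ is true.
  s1 (successors {s1, s2}): φ is true.
  s2 (successors {s2, s3}): φ is true.
  s3 (successors {s1, s3, s4, s5}): φ is true.
  s4 (successors {s2, s3, s4}): φ is true.
  s5 (successors {s0, s1, s3, s4, s5}): φ is true.
For instance, at s4:
  At s4: \Diamond (\Box \neg r \to \neg r) requires \Box \neg r \to \neg r at some successor in {s2, s3, s4}.
    \Box \neg r \to \neg r holds at s2, so \Diamond (\Box \neg r \to \neg r) is true at s4.
      At s2: \Box \neg r is false, \neg r is true, so \Box \neg r \to \neg r is true.
Satisfying worlds: {s0, s1, s2, s3, s4, s5}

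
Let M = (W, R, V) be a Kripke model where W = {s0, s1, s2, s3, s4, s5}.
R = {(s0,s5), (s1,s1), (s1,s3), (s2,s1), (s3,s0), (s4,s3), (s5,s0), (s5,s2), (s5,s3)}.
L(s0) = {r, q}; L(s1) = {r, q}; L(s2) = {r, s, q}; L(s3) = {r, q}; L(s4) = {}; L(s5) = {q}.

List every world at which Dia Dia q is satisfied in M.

s0, s1, s2, s3, s4, s5

Let φ = Dia Dia q. Evaluate φ at each world:
  s0 (successors {s5}): φ is true.
  s1 (successors {s1, s3}): φ is true.
  s2 (successors {s1}): φ is true.
  s3 (successors {s0}): φ is true.
  s4 (successors {s3}): φ is true.
  s5 (successors {s0, s2, s3}): φ is true.
For instance, at s3:
  At s3: Dia Dia q requires Dia q at some successor in {s0}.
    Dia q holds at s0, so Dia Dia q is true at s3.
      At s0: Dia q requires q at some successor in {s5}.
        q holds at s5, so Dia q is true at s0.
Satisfying worlds: {s0, s1, s2, s3, s4, s5}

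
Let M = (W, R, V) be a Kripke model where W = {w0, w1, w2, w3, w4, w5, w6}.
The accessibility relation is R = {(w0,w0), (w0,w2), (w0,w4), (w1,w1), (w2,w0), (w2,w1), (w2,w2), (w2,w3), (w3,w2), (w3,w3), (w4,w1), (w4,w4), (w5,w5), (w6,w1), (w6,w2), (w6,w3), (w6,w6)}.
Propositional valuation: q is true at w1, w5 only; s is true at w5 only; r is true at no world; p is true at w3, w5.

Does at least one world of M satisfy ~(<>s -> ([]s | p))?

Recall that []ψ holds at a world iff ψ holds at every accessible world, and <>ψ holds iff ψ holds at some accessible world.
Let φ = ~(<>s -> ([]s | p)). Evaluate φ at each world:
  w0 (successors {w0, w2, w4}): φ is false.
  w1 (successors {w1}): φ is false.
  w2 (successors {w0, w1, w2, w3}): φ is false.
  w3 (successors {w2, w3}): φ is false.
  w4 (successors {w1, w4}): φ is false.
  w5 (successors {w5}): φ is false.
  w6 (successors {w1, w2, w3, w6}): φ is false.
For instance, at w6:
  At w6: <>s -> ([]s | p) is true, so ~(<>s -> ([]s | p)) is false.
    At w6: <>s is false, []s | p is false, so <>s -> ([]s | p) is true.
      At w6: <>s requires s at some successor in {w1, w2, w3, w6}.
        At w1: s is false.
        At w2: s is false.
        At w3: s is false.
        At w6: s is false.
      So <>s is false at w6.
      At w6: []s is false, p is false, so []s | p is false.

No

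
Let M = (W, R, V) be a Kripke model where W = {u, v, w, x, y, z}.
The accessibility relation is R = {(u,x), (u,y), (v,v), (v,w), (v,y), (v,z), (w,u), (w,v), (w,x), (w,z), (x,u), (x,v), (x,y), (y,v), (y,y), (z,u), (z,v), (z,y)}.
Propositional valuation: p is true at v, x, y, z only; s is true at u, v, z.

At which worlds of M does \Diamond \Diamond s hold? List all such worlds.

Let φ = \Diamond \Diamond s. Evaluate φ at each world:
  u (successors {x, y}): φ is true.
  v (successors {v, w, y, z}): φ is true.
  w (successors {u, v, x, z}): φ is true.
  x (successors {u, v, y}): φ is true.
  y (successors {v, y}): φ is true.
  z (successors {u, v, y}): φ is true.
For instance, at u:
  At u: \Diamond \Diamond s requires \Diamond s at some successor in {x, y}.
    \Diamond s holds at x, so \Diamond \Diamond s is true at u.
      At x: \Diamond s requires s at some successor in {u, v, y}.
        s holds at u, so \Diamond s is true at x.
Satisfying worlds: {u, v, w, x, y, z}

u, v, w, x, y, z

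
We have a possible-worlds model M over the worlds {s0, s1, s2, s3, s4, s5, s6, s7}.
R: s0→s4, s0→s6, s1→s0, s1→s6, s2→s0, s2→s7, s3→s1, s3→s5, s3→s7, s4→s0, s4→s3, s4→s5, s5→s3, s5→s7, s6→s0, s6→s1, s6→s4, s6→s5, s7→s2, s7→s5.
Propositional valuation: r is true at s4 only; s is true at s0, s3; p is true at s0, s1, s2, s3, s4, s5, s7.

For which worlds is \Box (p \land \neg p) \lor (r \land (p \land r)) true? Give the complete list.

Let φ = \Box (p \land \neg p) \lor (r \land (p \land r)). Evaluate φ at each world:
  s0 (successors {s4, s6}): φ is false.
  s1 (successors {s0, s6}): φ is false.
  s2 (successors {s0, s7}): φ is false.
  s3 (successors {s1, s5, s7}): φ is false.
  s4 (successors {s0, s3, s5}): φ is true.
  s5 (successors {s3, s7}): φ is false.
  s6 (successors {s0, s1, s4, s5}): φ is false.
  s7 (successors {s2, s5}): φ is false.
For instance, at s2:
  At s2: \Box (p \land \neg p) is false, r \land (p \land r) is false, so \Box (p \land \neg p) \lor (r \land (p \land r)) is false.
    At s2: \Box (p \land \neg p) requires p \land \neg p at every successor {s0, s7}.
      p \land \neg p fails at s0, so \Box (p \land \neg p) is false at s2.
Satisfying worlds: {s4}

s4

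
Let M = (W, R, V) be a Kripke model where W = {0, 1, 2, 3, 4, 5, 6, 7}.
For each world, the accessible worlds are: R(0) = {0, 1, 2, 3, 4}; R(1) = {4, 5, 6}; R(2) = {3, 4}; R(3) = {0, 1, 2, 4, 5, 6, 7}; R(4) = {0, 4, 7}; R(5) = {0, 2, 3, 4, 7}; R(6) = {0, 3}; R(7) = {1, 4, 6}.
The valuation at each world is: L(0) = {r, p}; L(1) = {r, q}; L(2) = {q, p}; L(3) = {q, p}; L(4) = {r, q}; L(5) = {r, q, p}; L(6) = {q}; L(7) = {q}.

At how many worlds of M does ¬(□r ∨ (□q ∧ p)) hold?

7

Let φ = ¬(□r ∨ (□q ∧ p)). Evaluate φ at each world:
  0 (successors {0, 1, 2, 3, 4}): φ is true.
  1 (successors {4, 5, 6}): φ is true.
  2 (successors {3, 4}): φ is false.
  3 (successors {0, 1, 2, 4, 5, 6, 7}): φ is true.
  4 (successors {0, 4, 7}): φ is true.
  5 (successors {0, 2, 3, 4, 7}): φ is true.
  6 (successors {0, 3}): φ is true.
  7 (successors {1, 4, 6}): φ is true.
For instance, at 4:
  At 4: □r ∨ (□q ∧ p) is false, so ¬(□r ∨ (□q ∧ p)) is true.
    At 4: □r is false, □q ∧ p is false, so □r ∨ (□q ∧ p) is false.
      At 4: □r requires r at every successor {0, 4, 7}.
        r fails at 7, so □r is false at 4.
      At 4: □q is false, p is false, so □q ∧ p is false.
Satisfying worlds: {0, 1, 3, 4, 5, 6, 7}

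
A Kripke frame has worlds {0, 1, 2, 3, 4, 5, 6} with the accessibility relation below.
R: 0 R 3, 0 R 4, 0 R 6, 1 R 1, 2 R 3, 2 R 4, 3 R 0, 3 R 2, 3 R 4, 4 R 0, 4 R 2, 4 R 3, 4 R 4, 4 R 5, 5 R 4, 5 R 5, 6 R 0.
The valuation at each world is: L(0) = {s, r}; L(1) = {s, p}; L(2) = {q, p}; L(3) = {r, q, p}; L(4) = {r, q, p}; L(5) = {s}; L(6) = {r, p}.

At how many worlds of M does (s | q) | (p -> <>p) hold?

6

Let φ = (s | q) | (p -> <>p). Evaluate φ at each world:
  0 (successors {3, 4, 6}): φ is true.
  1 (successors {1}): φ is true.
  2 (successors {3, 4}): φ is true.
  3 (successors {0, 2, 4}): φ is true.
  4 (successors {0, 2, 3, 4, 5}): φ is true.
  5 (successors {4, 5}): φ is true.
  6 (successors {0}): φ is false.
For instance, at 6:
  At 6: s | q is false, p -> <>p is false, so (s | q) | (p -> <>p) is false.
    At 6: p is true, <>p is false, so p -> <>p is false.
      At 6: <>p requires p at some successor in {0}.
        At 0: p is false.
      So <>p is false at 6.
Satisfying worlds: {0, 1, 2, 3, 4, 5}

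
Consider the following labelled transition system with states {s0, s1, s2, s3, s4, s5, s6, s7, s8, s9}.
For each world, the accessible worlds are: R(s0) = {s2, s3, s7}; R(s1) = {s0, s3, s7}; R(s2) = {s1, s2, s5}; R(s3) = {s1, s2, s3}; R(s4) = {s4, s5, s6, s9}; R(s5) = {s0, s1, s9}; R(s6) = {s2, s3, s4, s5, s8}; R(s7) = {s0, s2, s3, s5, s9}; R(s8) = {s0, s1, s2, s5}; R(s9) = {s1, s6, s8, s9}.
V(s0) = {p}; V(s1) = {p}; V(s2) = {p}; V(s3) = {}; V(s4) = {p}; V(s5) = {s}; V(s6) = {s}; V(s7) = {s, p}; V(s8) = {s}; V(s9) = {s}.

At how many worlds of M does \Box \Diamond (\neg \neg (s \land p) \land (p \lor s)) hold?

0

Let φ = \Box \Diamond (\neg \neg (s \land p) \land (p \lor s)). Evaluate φ at each world:
  s0 (successors {s2, s3, s7}): φ is false.
  s1 (successors {s0, s3, s7}): φ is false.
  s2 (successors {s1, s2, s5}): φ is false.
  s3 (successors {s1, s2, s3}): φ is false.
  s4 (successors {s4, s5, s6, s9}): φ is false.
  s5 (successors {s0, s1, s9}): φ is false.
  s6 (successors {s2, s3, s4, s5, s8}): φ is false.
  s7 (successors {s0, s2, s3, s5, s9}): φ is false.
  s8 (successors {s0, s1, s2, s5}): φ is false.
  s9 (successors {s1, s6, s8, s9}): φ is false.
For instance, at s8:
  At s8: \Box \Diamond (\neg \neg (s \land p) \land (p \lor s)) requires \Diamond (\neg \neg (s \land p) \land (p \lor s)) at every successor {s0, s1, s2, s5}.
    \Diamond (\neg \neg (s \land p) \land (p \lor s)) fails at s2, so \Box \Diamond (\neg \neg (s \land p) \land (p \lor s)) is false at s8.
      At s2: \Diamond (\neg \neg (s \land p) \land (p \lor s)) requires \neg \neg (s \land p) \land (p \lor s) at some successor in {s1, s2, s5}.
        At s1: \neg \neg (s \land p) \land (p \lor s) is false.
        At s2: \neg \neg (s \land p) \land (p \lor s) is false.
        At s5: \neg \neg (s \land p) \land (p \lor s) is false.
      So \Diamond (\neg \neg (s \land p) \land (p \lor s)) is false at s2.
Satisfying worlds: none.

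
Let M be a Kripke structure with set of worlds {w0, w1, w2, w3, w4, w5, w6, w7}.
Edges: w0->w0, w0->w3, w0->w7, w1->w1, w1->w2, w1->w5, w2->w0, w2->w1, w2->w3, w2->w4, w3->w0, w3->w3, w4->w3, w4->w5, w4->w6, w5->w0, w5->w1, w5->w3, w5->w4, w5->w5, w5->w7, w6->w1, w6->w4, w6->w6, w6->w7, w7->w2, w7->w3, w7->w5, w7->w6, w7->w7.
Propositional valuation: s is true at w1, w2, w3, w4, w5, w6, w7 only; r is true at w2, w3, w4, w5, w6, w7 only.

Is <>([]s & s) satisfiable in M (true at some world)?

Recall that []ψ holds at a world iff ψ holds at every accessible world, and <>ψ holds iff ψ holds at some accessible world.
Let φ = <>([]s & s). Evaluate φ at each world:
  w0 (successors {w0, w3, w7}): φ is true.
  w1 (successors {w1, w2, w5}): φ is true.
  w2 (successors {w0, w1, w3, w4}): φ is true.
  w3 (successors {w0, w3}): φ is false.
  w4 (successors {w3, w5, w6}): φ is true.
  w5 (successors {w0, w1, w3, w4, w5, w7}): φ is true.
  w6 (successors {w1, w4, w6, w7}): φ is true.
  w7 (successors {w2, w3, w5, w6, w7}): φ is true.
Detail at w0 (witness):
  At w0: <>([]s & s) requires []s & s at some successor in {w0, w3, w7}.
    []s & s holds at w7, so <>([]s & s) is true at w0.
      At w7: []s is true, s is true, so []s & s is true.

Yes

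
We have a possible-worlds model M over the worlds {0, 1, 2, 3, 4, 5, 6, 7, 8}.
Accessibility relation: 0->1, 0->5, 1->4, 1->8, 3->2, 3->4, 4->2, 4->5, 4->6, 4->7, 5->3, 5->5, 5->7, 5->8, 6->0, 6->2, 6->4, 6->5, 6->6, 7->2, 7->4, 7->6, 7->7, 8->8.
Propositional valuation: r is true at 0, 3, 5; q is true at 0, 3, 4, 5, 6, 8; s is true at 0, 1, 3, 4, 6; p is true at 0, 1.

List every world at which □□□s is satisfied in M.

2

Let φ = □□□s. Evaluate φ at each world:
  0 (successors {1, 5}): φ is false.
  1 (successors {4, 8}): φ is false.
  2 (successors ∅): φ is true.
  3 (successors {2, 4}): φ is false.
  4 (successors {2, 5, 6, 7}): φ is false.
  5 (successors {3, 5, 7, 8}): φ is false.
  6 (successors {0, 2, 4, 5, 6}): φ is false.
  7 (successors {2, 4, 6, 7}): φ is false.
  8 (successors {8}): φ is false.
For instance, at 4:
  At 4: □□□s requires □□s at every successor {2, 5, 6, 7}.
    □□s fails at 5, so □□□s is false at 4.
      At 5: □□s requires □s at every successor {3, 5, 7, 8}.
        □s fails at 3, so □□s is false at 5.
Satisfying worlds: {2}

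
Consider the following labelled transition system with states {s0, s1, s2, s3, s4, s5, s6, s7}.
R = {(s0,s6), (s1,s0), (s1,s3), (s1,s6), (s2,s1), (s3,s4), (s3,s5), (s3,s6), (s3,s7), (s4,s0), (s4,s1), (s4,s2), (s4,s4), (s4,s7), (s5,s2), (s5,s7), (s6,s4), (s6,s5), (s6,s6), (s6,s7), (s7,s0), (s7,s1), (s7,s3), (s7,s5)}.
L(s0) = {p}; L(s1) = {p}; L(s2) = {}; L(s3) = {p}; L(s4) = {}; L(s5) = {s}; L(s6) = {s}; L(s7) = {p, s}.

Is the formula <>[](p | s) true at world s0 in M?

At s0: <>[](p | s) requires [](p | s) at some successor in {s6}.
  At s6: [](p | s) is false.
So <>[](p | s) is false at s0.

No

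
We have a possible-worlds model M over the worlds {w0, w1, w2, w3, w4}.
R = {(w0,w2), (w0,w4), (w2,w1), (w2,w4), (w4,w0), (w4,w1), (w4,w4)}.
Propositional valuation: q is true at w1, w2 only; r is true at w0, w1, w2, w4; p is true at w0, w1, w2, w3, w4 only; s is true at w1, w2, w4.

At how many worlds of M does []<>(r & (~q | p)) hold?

3

Let φ = []<>(r & (~q | p)). Evaluate φ at each world:
  w0 (successors {w2, w4}): φ is true.
  w1 (successors ∅): φ is true.
  w2 (successors {w1, w4}): φ is false.
  w3 (successors ∅): φ is true.
  w4 (successors {w0, w1, w4}): φ is false.
For instance, at w4:
  At w4: []<>(r & (~q | p)) requires <>(r & (~q | p)) at every successor {w0, w1, w4}.
    <>(r & (~q | p)) fails at w1, so []<>(r & (~q | p)) is false at w4.
      At w1: no accessible worlds, so <>(r & (~q | p)) is false.
Satisfying worlds: {w0, w1, w3}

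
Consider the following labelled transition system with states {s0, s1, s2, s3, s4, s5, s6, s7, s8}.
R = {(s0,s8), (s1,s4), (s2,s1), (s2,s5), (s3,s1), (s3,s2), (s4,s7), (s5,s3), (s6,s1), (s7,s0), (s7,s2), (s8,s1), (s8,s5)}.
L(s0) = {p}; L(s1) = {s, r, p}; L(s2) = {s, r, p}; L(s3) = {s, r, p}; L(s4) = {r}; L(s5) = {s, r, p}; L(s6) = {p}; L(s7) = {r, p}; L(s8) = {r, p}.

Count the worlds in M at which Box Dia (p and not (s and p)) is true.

2

Let φ = Box Dia (p and not (s and p)). Evaluate φ at each world:
  s0 (successors {s8}): φ is false.
  s1 (successors {s4}): φ is true.
  s2 (successors {s1, s5}): φ is false.
  s3 (successors {s1, s2}): φ is false.
  s4 (successors {s7}): φ is true.
  s5 (successors {s3}): φ is false.
  s6 (successors {s1}): φ is false.
  s7 (successors {s0, s2}): φ is false.
  s8 (successors {s1, s5}): φ is false.
For instance, at s5:
  At s5: Box Dia (p and not (s and p)) requires Dia (p and not (s and p)) at every successor {s3}.
    Dia (p and not (s and p)) fails at s3, so Box Dia (p and not (s and p)) is false at s5.
      At s3: Dia (p and not (s and p)) requires p and not (s and p) at some successor in {s1, s2}.
        At s1: p and not (s and p) is false.
        At s2: p and not (s and p) is false.
      So Dia (p and not (s and p)) is false at s3.
Satisfying worlds: {s1, s4}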